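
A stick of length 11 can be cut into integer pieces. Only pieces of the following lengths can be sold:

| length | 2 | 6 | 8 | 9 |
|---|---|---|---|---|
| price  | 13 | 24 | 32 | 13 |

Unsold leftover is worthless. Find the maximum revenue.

Consider every possible first cut. f[k] is the best of p[i]+f[k−i] over all sellable i≤k.
f[1] = 0
f[2] = 13
f[3] = 13
f[4] = 26  (first piece 2, then f[2]=13)
f[5] = 26
f[6] = max(13+26, 24+0) = 39
f[7] = max(13+26, 24+0) = 39
f[8] = max(13+39, 24+13, 32+0) = 52
f[9] = max(13+39, 24+13, 32+0, 13+0) = 52
f[10] = max(13+52, 24+26, 32+13, 13+0) = 65
f[11] = max(13+52, 24+26, 32+13, 13+13) = 65
One optimal cutting: pieces 2 + 2 + 2 + 2 + 2 with 1 cm of scrap → €65.

65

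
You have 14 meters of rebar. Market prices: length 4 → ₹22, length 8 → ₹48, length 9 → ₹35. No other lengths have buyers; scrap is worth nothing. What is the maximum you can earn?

Consider every possible first cut. best[k] is the best of p[i]+best[k−i] over all sellable i≤k.
best[1] = 0
best[2] = 0
best[3] = 0
best[4] = 22
best[5] = 22
best[6] = 22
best[7] = 22
best[8] = 48
best[9] = 48
best[10] = 48
best[11] = 48
best[12] = 70  (first piece 4, then best[8]=48)
best[13] = 70
best[14] = 70
One optimal cutting: pieces 8 + 4 with 2 meters of scrap → ₹70.

70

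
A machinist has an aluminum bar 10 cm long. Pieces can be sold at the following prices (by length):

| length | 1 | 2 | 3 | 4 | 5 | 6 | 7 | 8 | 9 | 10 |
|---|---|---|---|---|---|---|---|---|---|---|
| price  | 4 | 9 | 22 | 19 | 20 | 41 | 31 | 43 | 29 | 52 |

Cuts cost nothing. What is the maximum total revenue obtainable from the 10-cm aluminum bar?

Let R[k] be the best obtainable value from length k. For each k, try every first piece i and keep the best of price[i] + R[k−i].
R[1] = 4
R[2] = max(4+4, 9+0) = 9
R[3] = max(4+9, 9+4, 22+0) = 22
R[4] = max(4+22, 9+9, 22+4, 19+0) = 26
R[5] = max(4+26, 9+22, 22+9, 19+4, 20+0) = 31
R[6] = max(4+31, 9+26, 22+22, 19+9, 20+4, 41+0) = 44
R[7] = max(4+44, 9+31, 22+26, …, 41+4, 31+0) = 48
R[8] = max(4+48, 9+44, 22+31, …, 31+4, 43+0) = 53
R[9] = max(4+53, 9+48, 22+44, …, 43+4, 29+0) = 66
R[10] = max(4+66, 9+53, 22+48, …, 29+4, 52+0) = 70
One optimal cutting: 3 + 3 + 3 + 1 → $22 + $22 + $22 + $4 = $70.

70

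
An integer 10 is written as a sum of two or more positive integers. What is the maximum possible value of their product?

Define m[k] = max over 1≤i<k of i · max(k−i, m[k−i]); the inner max lets the remainder stay uncut if that's better.
m[2] = 1·max(1,0) = 1·1 = 1
m[3] = 1·max(2,1) = 1·2 = 2
m[4] = 2·max(2,1) = 2·2 = 4
m[5] = 2·max(3,2) = 2·3 = 6
m[6] = 3·max(3,2) = 3·3 = 9
m[7] = 2·max(5,6) = 2·6 = 12
m[8] = 2·max(6,9) = 2·9 = 18
m[9] = 3·max(6,9) = 3·9 = 27
m[10] = 2·max(8,18) = 2·18 = 36
One optimal split: 3 + 3 + 2 + 2; product 3·3·2·2 = 36.

36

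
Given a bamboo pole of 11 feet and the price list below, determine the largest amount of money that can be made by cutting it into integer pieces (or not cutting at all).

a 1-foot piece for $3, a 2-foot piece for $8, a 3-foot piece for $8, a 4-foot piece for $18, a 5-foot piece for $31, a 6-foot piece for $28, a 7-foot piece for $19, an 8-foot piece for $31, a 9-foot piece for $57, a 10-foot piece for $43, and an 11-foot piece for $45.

Build best[k] bottom-up: best[k] = max over allowed piece i of (p[i] + best[k−i]).
best[1] = 3
best[2] = max(3+3, 8+0) = 8
best[3] = max(3+8, 8+3, 8+0) = 11
best[4] = max(3+11, 8+8, 8+3, 18+0) = 18
best[5] = max(3+18, 8+11, 8+8, 18+3, 31+0) = 31
best[6] = max(3+31, 8+18, 8+11, 18+8, 31+3, 28+0) = 34
best[7] = max(3+34, 8+31, 8+18, …, 28+3, 19+0) = 39
best[8] = max(3+39, 8+34, 8+31, …, 19+3, 31+0) = 42
best[9] = max(3+42, 8+39, 8+34, …, 31+3, 57+0) = 57
best[10] = max(3+57, 8+42, 8+39, …, 57+3, 43+0) = 62
best[11] = max(3+62, 8+57, 8+42, …, 43+3, 45+0) = 65
One optimal cutting: 5 + 5 + 1 → $31 + $31 + $3 = $65.

65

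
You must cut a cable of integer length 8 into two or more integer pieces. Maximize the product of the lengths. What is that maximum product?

Fill prod[k] for k=2..8: at each k try every first piece i and multiply by the better of (k−i) uncut or prod[k−i].
Small cases: prod[2]=1.
prod[3] = 1·max(2,1) = 1·2 = 2
prod[4] = 2·max(2,1) = 2·2 = 4
prod[5] = 2·max(3,2) = 2·3 = 6
prod[6] = 3·max(3,2) = 3·3 = 9
prod[7] = 2·max(5,6) = 2·6 = 12
prod[8] = 2·max(6,9) = 2·9 = 18
One optimal split: 3 + 3 + 2; product 3·3·2 = 18.

18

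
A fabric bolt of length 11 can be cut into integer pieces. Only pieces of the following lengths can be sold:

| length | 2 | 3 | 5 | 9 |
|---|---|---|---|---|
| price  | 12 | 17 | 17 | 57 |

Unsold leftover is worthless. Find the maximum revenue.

Build f[k] bottom-up: f[k] = max over allowed piece i of (p[i] + f[k−i]).
f[1] = 0
f[2] = 12
f[3] = 17
f[4] = 24  (first piece 2, then f[2]=12)
f[5] = 29  (first piece 2, then f[3]=17)
f[6] = 36  (first piece 2, then f[4]=24)
f[7] = 41  (first piece 2, then f[5]=29)
f[8] = 48  (first piece 2, then f[6]=36)
f[9] = 57
f[10] = 60  (first piece 2, then f[8]=48)
f[11] = 69  (first piece 2, then f[9]=57)
One optimal cutting: 9 + 2 → $69.

69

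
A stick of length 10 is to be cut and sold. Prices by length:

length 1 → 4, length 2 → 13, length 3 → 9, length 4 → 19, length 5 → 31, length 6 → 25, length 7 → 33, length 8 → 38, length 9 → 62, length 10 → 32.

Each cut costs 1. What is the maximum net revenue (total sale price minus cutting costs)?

Consider every possible first cut. v[k] is the best of p[i]+v[k−i] over all sellable i≤k, charging 1 whenever i<k.
v[1] = 4
v[2] = max(4+4-1, 13+0) = 13
v[3] = max(4+13-1, 13+4-1, 9+0) = 16
v[4] = max(4+16-1, 13+13-1, 9+4-1, 19+0) = 25
v[5] = max(4+25-1, 13+16-1, 9+13-1, 19+4-1, 31+0) = 31
v[6] = max(4+31-1, 13+25-1, 9+16-1, 19+13-1, 31+4-1, 25+0) = 37
v[7] = max(4+37-1, 13+31-1, 9+25-1, …, 25+4-1, 33+0) = 43
v[8] = max(4+43-1, 13+37-1, 9+31-1, …, 33+4-1, 38+0) = 49
v[9] = max(4+49-1, 13+43-1, 9+37-1, …, 38+4-1, 62+0) = 62
v[10] = max(4+62-1, 13+49-1, 9+43-1, …, 62+4-1, 32+0) = 65
One optimal plan: pieces 9 + 1 (1 cut) → 66 − 1 = 65.

65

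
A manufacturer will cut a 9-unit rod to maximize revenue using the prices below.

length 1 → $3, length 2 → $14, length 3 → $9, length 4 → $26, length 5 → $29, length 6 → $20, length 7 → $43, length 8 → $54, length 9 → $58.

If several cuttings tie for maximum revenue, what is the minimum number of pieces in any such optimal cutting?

5

Let r[k] be the best obtainable value from length k. For each k, try every first piece i and keep the best of price[i] + r[k−i].
r[1] = 3
r[2] = 14
r[3] = 17  (first piece 1, then r[2]=14)
r[4] = 28  (first piece 2, then r[2]=14)
r[5] = 31  (first piece 1, then r[4]=28)
r[6] = 42  (first piece 2, then r[4]=28)
r[7] = 45  (first piece 1, then r[6]=42)
r[8] = 56  (first piece 2, then r[6]=42)
r[9] = 59  (first piece 1, then r[8]=56)
Maximum revenue is $59.
Now minimize piece count subject to staying optimal: for each k, pieces[k] = 1 + min over i with p[i]+r[k−i]=r[k] of pieces[k−i].
pieces[6] = 3
pieces[7] = 4
pieces[8] = 4
pieces[9] = 5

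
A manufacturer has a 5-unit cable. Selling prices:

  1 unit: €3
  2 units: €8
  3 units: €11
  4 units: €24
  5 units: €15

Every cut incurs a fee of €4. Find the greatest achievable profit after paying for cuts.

23

Build net[k] bottom-up: net[k] = max over allowed piece i of (p[i] + net[k−i]) − 4 per cut.
net[1] = 3
net[2] = max(3+3-4, 8+0) = 8
net[3] = max(3+8-4, 8+3-4, 11+0) = 11
net[4] = max(3+11-4, 8+8-4, 11+3-4, 24+0) = 24
net[5] = max(3+24-4, 8+11-4, 11+8-4, 24+3-4, 15+0) = 23
One optimal plan: pieces 4 + 1 (1 cut) → €27 − €4 = €23.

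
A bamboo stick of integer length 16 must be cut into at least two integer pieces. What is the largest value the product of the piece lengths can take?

Define P[k] = max over 1≤i<k of i · max(k−i, P[k−i]); the inner max lets the remainder stay uncut if that's better.
Small cases: P[2]=1, P[3]=2, P[4]=4, P[5]=6, P[6]=9, P[7]=12, P[8]=18, P[9]=27, P[10]=36.
P[11] = 2*max(9,27) = 2*27 = 54
P[12] = 3*max(9,27) = 3*27 = 81
P[13] = 2*max(11,54) = 2*54 = 108
P[14] = 2*max(12,81) = 2*81 = 162
P[15] = 3*max(12,81) = 3*81 = 243
P[16] = 2*max(14,162) = 2*162 = 324
One optimal split: 3 + 3 + 3 + 3 + 2 + 2; product 3*3*3*3*2*2 = 324.

324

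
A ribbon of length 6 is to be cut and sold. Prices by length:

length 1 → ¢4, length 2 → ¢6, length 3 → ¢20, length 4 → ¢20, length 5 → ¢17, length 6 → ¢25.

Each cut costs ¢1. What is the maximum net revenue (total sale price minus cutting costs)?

39

Consider every possible first cut. net[k] is the best of p[i]+net[k−i] over all sellable i≤k, charging 1 whenever i<k.
net[1] = 4
net[2] = max(4+4-1, 6+0) = 7
net[3] = max(4+7-1, 6+4-1, 20+0) = 20
net[4] = max(4+20-1, 6+7-1, 20+4-1, 20+0) = 23
net[5] = max(4+23-1, 6+20-1, 20+7-1, 20+4-1, 17+0) = 26
net[6] = max(4+26-1, 6+23-1, 20+20-1, 20+7-1, 17+4-1, 25+0) = 39
One optimal plan: pieces 3 + 3 (1 cut) → ¢40 − ¢1 = ¢39.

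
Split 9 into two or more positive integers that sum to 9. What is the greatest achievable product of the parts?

27

Let prod[k] be the best product for length k (with at least one cut). For each first piece i, the rest contributes max(k−i, prod[k−i]).
prod[2] = 1*max(1,0) = 1*1 = 1
prod[3] = 1*max(2,1) = 1*2 = 2
prod[4] = 2*max(2,1) = 2*2 = 4
prod[5] = 2*max(3,2) = 2*3 = 6
prod[6] = 3*max(3,2) = 3*3 = 9
prod[7] = 2*max(5,6) = 2*6 = 12
prod[8] = 2*max(6,9) = 2*9 = 18
prod[9] = 3*max(6,9) = 3*9 = 27
One optimal split: 3 + 3 + 3; product 3*3*3 = 27.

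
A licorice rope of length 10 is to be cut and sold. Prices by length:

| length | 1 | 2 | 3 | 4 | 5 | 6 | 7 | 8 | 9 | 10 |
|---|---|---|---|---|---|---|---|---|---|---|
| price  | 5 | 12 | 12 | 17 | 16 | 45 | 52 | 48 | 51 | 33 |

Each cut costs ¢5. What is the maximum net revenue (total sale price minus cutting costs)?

59

Let net[k] be the best obtainable value from length k. For each k, try every first piece i and keep the best of price[i] + net[k−i] minus the 5 cut fee when i<k.
net[1] = 5
net[2] = 12
net[3] = 12  (first piece 1, then net[2]=12)
net[4] = 19  (first piece 2, then net[2]=12)
net[5] = 19  (first piece 1, then net[4]=19)
net[6] = 45
net[7] = 52
net[8] = 52  (first piece 1, then net[7]=52)
net[9] = 59  (first piece 2, then net[7]=52)
net[10] = 59  (first piece 1, then net[9]=59)
One optimal plan: pieces 7 + 2 + 1 (2 cuts) → ¢69 − ¢10 = ¢59.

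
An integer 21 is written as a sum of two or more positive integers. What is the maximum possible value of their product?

Fill prod[k] for k=2..21: at each k try every first piece i and multiply by the better of (k−i) uncut or prod[k−i].
Small cases: prod[2]=1, prod[3]=2, prod[4]=4, prod[5]=6, prod[6]=9, prod[7]=12, prod[8]=18, prod[9]=27, prod[10]=36, prod[11]=54, prod[12]=81, prod[13]=108, prod[14]=162.
prod[15] = 3×max(12,81) = 3×81 = 243
prod[16] = 2×max(14,162) = 2×162 = 324
prod[17] = 2×max(15,243) = 2×243 = 486
prod[18] = 3×max(15,243) = 3×243 = 729
prod[19] = 2×max(17,486) = 2×486 = 972
prod[20] = 2×max(18,729) = 2×729 = 1458
prod[21] = 3×max(18,729) = 3×729 = 2187
One optimal split: 3 + 3 + 3 + 3 + 3 + 3 + 3; product 3×3×3×3×3×3×3 = 2187.

2187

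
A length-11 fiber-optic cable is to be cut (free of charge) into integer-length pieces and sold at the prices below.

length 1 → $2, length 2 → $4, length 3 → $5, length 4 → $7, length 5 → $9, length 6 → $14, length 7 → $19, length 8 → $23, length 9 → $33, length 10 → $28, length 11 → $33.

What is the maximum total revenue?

Consider every possible first cut. r[k] is the best of p[i]+r[k−i] over all sellable i≤k.
r[1] = 2
r[2] = max(2+2, 4+0) = 4
r[3] = max(2+4, 4+2, 5+0) = 6
r[4] = max(2+6, 4+4, 5+2, 7+0) = 8
r[5] = max(2+8, 4+6, 5+4, 7+2, 9+0) = 10
r[6] = max(2+10, 4+8, 5+6, 7+4, 9+2, 14+0) = 14
r[7] = max(2+14, 4+10, 5+8, …, 14+2, 19+0) = 19
r[8] = max(2+19, 4+14, 5+10, …, 19+2, 23+0) = 23
r[9] = max(2+23, 4+19, 5+14, …, 23+2, 33+0) = 33
r[10] = max(2+33, 4+23, 5+19, …, 33+2, 28+0) = 35
r[11] = max(2+35, 4+33, 5+23, …, 28+2, 33+0) = 37
One optimal cutting: 9 + 1 + 1 → $33 + $2 + $2 = $37.

37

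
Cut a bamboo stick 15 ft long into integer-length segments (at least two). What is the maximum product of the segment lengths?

243

Define P[k] = max over 1≤i<k of i · max(k−i, P[k−i]); the inner max lets the remainder stay uncut if that's better.
P[2] = 1*max(1,0) = 1*1 = 1
P[3] = max(1*2, 2*1) = 2
P[4] = max(1*3, 2*2, 3*1) = 4
P[5] = max(1*4, 2*3, 3*2, 4*1) = 6
P[6] = max(1*6, 2*4, 3*3, 4*2, 5*1) = 9
P[7] = max(1*9, 2*6, 3*4, 4*3, 5*2, 6*1) = 12
P[8] = max(1*12, 2*9, 3*6, …, 6*2, 7*1) = 18
P[9] = max(1*18, 2*12, 3*9, …, 7*2, 8*1) = 27
P[10] = max(1*27, 2*18, 3*12, …, 8*2, 9*1) = 36
P[11] = max(1*36, 2*27, 3*18, …, 9*2, 10*1) = 54
P[12] = max(1*54, 2*36, 3*27, …, 10*2, 11*1) = 81
P[13] = max(1*81, 2*54, 3*36, …, 11*2, 12*1) = 108
P[14] = max(1*108, 2*81, 3*54, …, 12*2, 13*1) = 162
P[15] = max(1*162, 2*108, 3*81, …, 13*2, 14*1) = 243
One optimal split: 3 + 3 + 3 + 3 + 3; product 3*3*3*3*3 = 243.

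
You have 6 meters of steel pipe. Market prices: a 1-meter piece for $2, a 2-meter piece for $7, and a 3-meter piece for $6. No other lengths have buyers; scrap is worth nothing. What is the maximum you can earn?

21

Build r[k] bottom-up: r[k] = max over allowed piece i of (p[i] + r[k−i]).
r[1] = 2
r[2] = 7
r[3] = 9  (first piece 1, then r[2]=7)
r[4] = 14  (first piece 2, then r[2]=7)
r[5] = 16  (first piece 1, then r[4]=14)
r[6] = 21  (first piece 2, then r[4]=14)
One optimal cutting: 2 + 2 + 2 → $21.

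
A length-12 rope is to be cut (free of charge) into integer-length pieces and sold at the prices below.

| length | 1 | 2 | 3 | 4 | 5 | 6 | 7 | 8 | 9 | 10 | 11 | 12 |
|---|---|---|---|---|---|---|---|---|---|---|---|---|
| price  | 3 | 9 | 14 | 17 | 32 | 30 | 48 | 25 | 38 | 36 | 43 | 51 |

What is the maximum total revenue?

80

Consider every possible first cut. v[k] is the best of p[i]+v[k−i] over all sellable i≤k.
v[1] = 3
v[2] = 9
v[3] = 14
v[4] = 18  (first piece 2, then v[2]=9)
v[5] = 32
v[6] = 35  (first piece 1, then v[5]=32)
v[7] = 48
v[8] = 51  (first piece 1, then v[7]=48)
v[9] = 57  (first piece 2, then v[7]=48)
v[10] = 64  (first piece 5, then v[5]=32)
v[11] = 67  (first piece 1, then v[10]=64)
v[12] = 80  (first piece 5, then v[7]=48)
One optimal cutting: 7 + 5 → $48 + $32 = $80.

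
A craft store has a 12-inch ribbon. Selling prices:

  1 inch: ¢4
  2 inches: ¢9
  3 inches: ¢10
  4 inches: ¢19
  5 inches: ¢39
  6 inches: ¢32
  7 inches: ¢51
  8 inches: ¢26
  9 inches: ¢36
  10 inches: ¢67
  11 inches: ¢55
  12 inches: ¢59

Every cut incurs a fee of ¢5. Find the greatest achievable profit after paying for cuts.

Let net[k] be the best obtainable value from length k. For each k, try every first piece i and keep the best of price[i] + net[k−i] minus the 5 cut fee when i<k.
net[1] = 4
net[2] = 9
net[3] = 10
net[4] = 19
net[5] = 39
net[6] = 38  (first piece 1, then net[5]=39)
net[7] = 51
net[8] = 50  (first piece 1, then net[7]=51)
net[9] = 55  (first piece 2, then net[7]=51)
net[10] = 73  (first piece 5, then net[5]=39)
net[11] = 72  (first piece 1, then net[10]=73)
net[12] = 85  (first piece 5, then net[7]=51)
One optimal plan: pieces 7 + 5 (1 cut) → ¢90 − ¢5 = ¢85.

85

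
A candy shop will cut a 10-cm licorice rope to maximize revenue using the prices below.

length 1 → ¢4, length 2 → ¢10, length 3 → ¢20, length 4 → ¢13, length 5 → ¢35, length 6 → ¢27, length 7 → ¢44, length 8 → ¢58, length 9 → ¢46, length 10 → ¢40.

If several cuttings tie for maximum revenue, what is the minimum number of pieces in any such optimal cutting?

Build r[k] bottom-up: r[k] = max over allowed piece i of (p[i] + r[k−i]).
r[1] = 4
r[2] = max(4+4, 10+0) = 10
r[3] = max(4+10, 10+4, 20+0) = 20
r[4] = max(4+20, 10+10, 20+4, 13+0) = 24
r[5] = max(4+24, 10+20, 20+10, 13+4, 35+0) = 35
r[6] = max(4+35, 10+24, 20+20, 13+10, 35+4, 27+0) = 40
r[7] = max(4+40, 10+35, 20+24, …, 27+4, 44+0) = 45
r[8] = max(4+45, 10+40, 20+35, …, 44+4, 58+0) = 58
r[9] = max(4+58, 10+45, 20+40, …, 58+4, 46+0) = 62
r[10] = max(4+62, 10+58, 20+45, …, 46+4, 40+0) = 70
Maximum revenue is ¢70.
Now minimize piece count subject to staying optimal: for each k, pieces[k] = 1 + min over i with p[i]+r[k−i]=r[k] of pieces[k−i].
pieces[7] = 2
pieces[8] = 1
pieces[9] = 2
pieces[10] = 2

2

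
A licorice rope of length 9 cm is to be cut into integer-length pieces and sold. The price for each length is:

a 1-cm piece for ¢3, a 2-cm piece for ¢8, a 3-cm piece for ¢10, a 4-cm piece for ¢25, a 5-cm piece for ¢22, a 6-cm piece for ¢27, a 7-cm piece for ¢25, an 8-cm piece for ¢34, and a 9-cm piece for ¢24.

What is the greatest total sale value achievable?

Let best[k] be the best obtainable value from length k. For each k, try every first piece i and keep the best of price[i] + best[k−i].
best[1] = 3
best[2] = 8
best[3] = 11  (first piece 1, then best[2]=8)
best[4] = 25
best[5] = 28  (first piece 1, then best[4]=25)
best[6] = 33  (first piece 2, then best[4]=25)
best[7] = 36  (first piece 1, then best[6]=33)
best[8] = 50  (first piece 4, then best[4]=25)
best[9] = 53  (first piece 1, then best[8]=50)
One optimal cutting: 4 + 4 + 1 → ¢25 + ¢25 + ¢3 = ¢53.

53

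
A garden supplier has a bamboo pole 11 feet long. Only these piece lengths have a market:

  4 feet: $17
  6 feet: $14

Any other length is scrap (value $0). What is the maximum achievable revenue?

Consider every possible first cut. f[k] is the best of p[i]+f[k−i] over all sellable i≤k.
f[1] = 0
f[2] = 0
f[3] = 0
f[4] = 17
f[5] = 17
f[6] = max(17+0, 14+0) = 17
f[7] = max(17+0, 14+0) = 17
f[8] = max(17+17, 14+0) = 34
f[9] = max(17+17, 14+0) = 34
f[10] = max(17+17, 14+17) = 34
f[11] = max(17+17, 14+17) = 34
One optimal cutting: pieces 4 + 4 with 3 feet of scrap → $34.

34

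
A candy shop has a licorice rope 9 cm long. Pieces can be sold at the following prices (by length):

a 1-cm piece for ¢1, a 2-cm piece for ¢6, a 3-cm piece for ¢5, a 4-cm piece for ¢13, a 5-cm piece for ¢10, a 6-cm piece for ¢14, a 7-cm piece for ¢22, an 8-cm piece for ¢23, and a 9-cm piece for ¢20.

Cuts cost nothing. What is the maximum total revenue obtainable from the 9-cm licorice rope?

Consider every possible first cut. v[k] is the best of p[i]+v[k−i] over all sellable i≤k.
v[1] = 1
v[2] = max(1+1, 6+0) = 6
v[3] = max(1+6, 6+1, 5+0) = 7
v[4] = max(1+7, 6+6, 5+1, 13+0) = 13
v[5] = max(1+13, 6+7, 5+6, 13+1, 10+0) = 14
v[6] = max(1+14, 6+13, 5+7, 13+6, 10+1, 14+0) = 19
v[7] = max(1+19, 6+14, 5+13, …, 14+1, 22+0) = 22
v[8] = max(1+22, 6+19, 5+14, …, 22+1, 23+0) = 26
v[9] = max(1+26, 6+22, 5+19, …, 23+1, 20+0) = 28
One optimal cutting: 7 + 2 → ¢22 + ¢6 = ¢28.

28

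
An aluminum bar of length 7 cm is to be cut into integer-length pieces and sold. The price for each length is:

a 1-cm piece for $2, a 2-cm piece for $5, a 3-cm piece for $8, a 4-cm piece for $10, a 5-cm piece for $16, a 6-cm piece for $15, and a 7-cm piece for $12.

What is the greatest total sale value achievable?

21

Build v[k] bottom-up: v[k] = max over allowed piece i of (p[i] + v[k−i]).
v[1] = 2
v[2] = max(2+2, 5+0) = 5
v[3] = max(2+5, 5+2, 8+0) = 8
v[4] = max(2+8, 5+5, 8+2, 10+0) = 10
v[5] = max(2+10, 5+8, 8+5, 10+2, 16+0) = 16
v[6] = max(2+16, 5+10, 8+8, 10+5, 16+2, 15+0) = 18
v[7] = max(2+18, 5+16, 8+10, …, 15+2, 12+0) = 21
One optimal cutting: 5 + 2 → $16 + $5 = $21.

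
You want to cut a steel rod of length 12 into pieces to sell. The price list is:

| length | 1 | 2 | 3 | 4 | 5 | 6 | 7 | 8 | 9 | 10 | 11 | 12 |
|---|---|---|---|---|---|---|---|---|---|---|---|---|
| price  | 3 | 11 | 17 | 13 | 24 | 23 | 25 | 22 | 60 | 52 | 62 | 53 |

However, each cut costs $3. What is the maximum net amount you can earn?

Build r[k] bottom-up: r[k] = max over allowed piece i of (p[i] + r[k−i]) − 3 per cut.
r[1] = 3
r[2] = max(3+3-3, 11+0) = 11
r[3] = max(3+11-3, 11+3-3, 17+0) = 17
r[4] = max(3+17-3, 11+11-3, 17+3-3, 13+0) = 19
r[5] = max(3+19-3, 11+17-3, 17+11-3, 13+3-3, 24+0) = 25
r[6] = max(3+25-3, 11+19-3, 17+17-3, 13+11-3, 24+3-3, 23+0) = 31
r[7] = max(3+31-3, 11+25-3, 17+19-3, …, 23+3-3, 25+0) = 33
r[8] = max(3+33-3, 11+31-3, 17+25-3, …, 25+3-3, 22+0) = 39
r[9] = max(3+39-3, 11+33-3, 17+31-3, …, 22+3-3, 60+0) = 60
r[10] = max(3+60-3, 11+39-3, 17+33-3, …, 60+3-3, 52+0) = 60
r[11] = max(3+60-3, 11+60-3, 17+39-3, …, 52+3-3, 62+0) = 68
r[12] = max(3+68-3, 11+60-3, 17+60-3, …, 62+3-3, 53+0) = 74
One optimal plan: pieces 9 + 3 (1 cut) → $77 − $3 = $74.

74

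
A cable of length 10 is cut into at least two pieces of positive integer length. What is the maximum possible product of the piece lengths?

Fill P[k] for k=2..10: at each k try every first piece i and multiply by the better of (k−i) uncut or P[k−i].
P[2] = 1*max(1,0) = 1*1 = 1
P[3] = max(1*2, 2*1) = 2
P[4] = max(1*3, 2*2, 3*1) = 4
P[5] = max(1*4, 2*3, 3*2, 4*1) = 6
P[6] = max(1*6, 2*4, 3*3, 4*2, 5*1) = 9
P[7] = max(1*9, 2*6, 3*4, 4*3, 5*2, 6*1) = 12
P[8] = max(1*12, 2*9, 3*6, …, 6*2, 7*1) = 18
P[9] = max(1*18, 2*12, 3*9, …, 7*2, 8*1) = 27
P[10] = max(1*27, 2*18, 3*12, …, 8*2, 9*1) = 36
One optimal split: 3 + 3 + 2 + 2; product 3*3*2*2 = 36.

36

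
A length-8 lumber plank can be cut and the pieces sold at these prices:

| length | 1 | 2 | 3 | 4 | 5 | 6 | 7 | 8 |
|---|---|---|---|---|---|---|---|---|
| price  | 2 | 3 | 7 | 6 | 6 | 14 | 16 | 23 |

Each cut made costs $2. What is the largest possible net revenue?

23

Consider every possible first cut. net[k] is the best of p[i]+net[k−i] over all sellable i≤k, charging 2 whenever i<k.
net[1] = 2
net[2] = max(2+2-2, 3+0) = 3
net[3] = max(2+3-2, 3+2-2, 7+0) = 7
net[4] = max(2+7-2, 3+3-2, 7+2-2, 6+0) = 7
net[5] = max(2+7-2, 3+7-2, 7+3-2, 6+2-2, 6+0) = 8
net[6] = max(2+8-2, 3+7-2, 7+7-2, 6+3-2, 6+2-2, 14+0) = 14
net[7] = max(2+14-2, 3+8-2, 7+7-2, …, 14+2-2, 16+0) = 16
net[8] = max(2+16-2, 3+14-2, 7+8-2, …, 16+2-2, 23+0) = 23
Best is to make no cuts and sell whole for $23.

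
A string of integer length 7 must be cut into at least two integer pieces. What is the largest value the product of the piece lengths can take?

Let g[k] be the best product for length k (with at least one cut). For each first piece i, the rest contributes max(k−i, g[k−i]).
g[2] = 1×max(1,0) = 1×1 = 1
g[3] = max(1×2, 2×1) = 2
g[4] = max(1×3, 2×2, 3×1) = 4
g[5] = max(1×4, 2×3, 3×2, 4×1) = 6
g[6] = max(1×6, 2×4, 3×3, 4×2, 5×1) = 9
g[7] = max(1×9, 2×6, 3×4, 4×3, 5×2, 6×1) = 12
One optimal split: 3 + 2 + 2; product 3×2×2 = 12.

12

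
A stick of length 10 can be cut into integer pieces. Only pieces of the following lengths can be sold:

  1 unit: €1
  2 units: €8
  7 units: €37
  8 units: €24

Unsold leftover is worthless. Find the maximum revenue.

46

Let r[k] be the best obtainable value from length k. For each k, try every first piece i and keep the best of price[i] + r[k−i].
r[1] = 1
r[2] = max(1+1, 8+0) = 8
r[3] = max(1+8, 8+1) = 9
r[4] = max(1+9, 8+8) = 16
r[5] = max(1+16, 8+9) = 17
r[6] = max(1+17, 8+16) = 24
r[7] = max(1+24, 8+17, 37+0) = 37
r[8] = max(1+37, 8+24, 37+1, 24+0) = 38
r[9] = max(1+38, 8+37, 37+8, 24+1) = 45
r[10] = max(1+45, 8+38, 37+9, 24+8) = 46
One optimal cutting: 7 + 2 + 1 → €46.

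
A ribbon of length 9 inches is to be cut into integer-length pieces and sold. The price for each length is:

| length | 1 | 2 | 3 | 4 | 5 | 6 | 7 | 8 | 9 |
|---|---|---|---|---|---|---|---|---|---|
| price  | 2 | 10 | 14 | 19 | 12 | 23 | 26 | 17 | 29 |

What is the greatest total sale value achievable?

44

Let best[k] be the best obtainable value from length k. For each k, try every first piece i and keep the best of price[i] + best[k−i].
best[1] = 2
best[2] = 10
best[3] = 14
best[4] = 20  (first piece 2, then best[2]=10)
best[5] = 24  (first piece 2, then best[3]=14)
best[6] = 30  (first piece 2, then best[4]=20)
best[7] = 34  (first piece 2, then best[5]=24)
best[8] = 40  (first piece 2, then best[6]=30)
best[9] = 44  (first piece 2, then best[7]=34)
One optimal cutting: 3 + 2 + 2 + 2 → ¢14 + ¢10 + ¢10 + ¢10 = ¢44.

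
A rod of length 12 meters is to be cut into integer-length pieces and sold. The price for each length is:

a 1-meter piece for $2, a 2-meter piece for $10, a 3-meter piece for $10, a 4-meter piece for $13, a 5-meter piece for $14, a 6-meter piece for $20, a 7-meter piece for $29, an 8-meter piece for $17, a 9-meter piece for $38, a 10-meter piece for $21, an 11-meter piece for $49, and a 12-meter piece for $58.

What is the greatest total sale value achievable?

60

Build v[k] bottom-up: v[k] = max over allowed piece i of (p[i] + v[k−i]).
v[1] = 2
v[2] = 10
v[3] = 12  (first piece 1, then v[2]=10)
v[4] = 20  (first piece 2, then v[2]=10)
v[5] = 22  (first piece 1, then v[4]=20)
v[6] = 30  (first piece 2, then v[4]=20)
v[7] = 32  (first piece 1, then v[6]=30)
v[8] = 40  (first piece 2, then v[6]=30)
v[9] = 42  (first piece 1, then v[8]=40)
v[10] = 50  (first piece 2, then v[8]=40)
v[11] = 52  (first piece 1, then v[10]=50)
v[12] = 60  (first piece 2, then v[10]=50)
One optimal cutting: 2 + 2 + 2 + 2 + 2 + 2 → $10 + $10 + $10 + $10 + $10 + $10 = $60.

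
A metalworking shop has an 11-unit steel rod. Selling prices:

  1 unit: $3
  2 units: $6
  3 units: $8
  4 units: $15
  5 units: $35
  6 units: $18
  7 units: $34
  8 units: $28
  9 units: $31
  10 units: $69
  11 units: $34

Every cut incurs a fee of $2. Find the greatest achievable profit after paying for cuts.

70

Let r[k] be the best obtainable value from length k. For each k, try every first piece i and keep the best of price[i] + r[k−i] minus the 2 cut fee when i<k.
r[1] = 3
r[2] = max(3+3-2, 6+0) = 6
r[3] = max(3+6-2, 6+3-2, 8+0) = 8
r[4] = max(3+8-2, 6+6-2, 8+3-2, 15+0) = 15
r[5] = max(3+15-2, 6+8-2, 8+6-2, 15+3-2, 35+0) = 35
r[6] = max(3+35-2, 6+15-2, 8+8-2, 15+6-2, 35+3-2, 18+0) = 36
r[7] = max(3+36-2, 6+35-2, 8+15-2, …, 18+3-2, 34+0) = 39
r[8] = max(3+39-2, 6+36-2, 8+35-2, …, 34+3-2, 28+0) = 41
r[9] = max(3+41-2, 6+39-2, 8+36-2, …, 28+3-2, 31+0) = 48
r[10] = max(3+48-2, 6+41-2, 8+39-2, …, 31+3-2, 69+0) = 69
r[11] = max(3+69-2, 6+48-2, 8+41-2, …, 69+3-2, 34+0) = 70
One optimal plan: pieces 10 + 1 (1 cut) → $72 − $2 = $70.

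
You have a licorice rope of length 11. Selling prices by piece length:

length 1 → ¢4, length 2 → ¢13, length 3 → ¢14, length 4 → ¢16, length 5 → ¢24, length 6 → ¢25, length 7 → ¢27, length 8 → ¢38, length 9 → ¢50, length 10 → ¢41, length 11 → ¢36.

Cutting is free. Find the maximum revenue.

69

Let v[k] be the best obtainable value from length k. For each k, try every first piece i and keep the best of price[i] + v[k−i].
v[1] = 4
v[2] = max(4+4, 13+0) = 13
v[3] = max(4+13, 13+4, 14+0) = 17
v[4] = max(4+17, 13+13, 14+4, 16+0) = 26
v[5] = max(4+26, 13+17, 14+13, 16+4, 24+0) = 30
v[6] = max(4+30, 13+26, 14+17, 16+13, 24+4, 25+0) = 39
v[7] = max(4+39, 13+30, 14+26, …, 25+4, 27+0) = 43
v[8] = max(4+43, 13+39, 14+30, …, 27+4, 38+0) = 52
v[9] = max(4+52, 13+43, 14+39, …, 38+4, 50+0) = 56
v[10] = max(4+56, 13+52, 14+43, …, 50+4, 41+0) = 65
v[11] = max(4+65, 13+56, 14+52, …, 41+4, 36+0) = 69
One optimal cutting: 2 + 2 + 2 + 2 + 2 + 1 → ¢13 + ¢13 + ¢13 + ¢13 + ¢13 + ¢4 = ¢69.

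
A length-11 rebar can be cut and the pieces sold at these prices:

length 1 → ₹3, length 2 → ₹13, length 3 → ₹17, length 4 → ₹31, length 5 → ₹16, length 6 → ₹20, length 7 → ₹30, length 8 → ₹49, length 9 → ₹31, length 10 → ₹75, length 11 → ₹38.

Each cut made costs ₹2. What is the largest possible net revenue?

Let r[k] be the best obtainable value from length k. For each k, try every first piece i and keep the best of price[i] + r[k−i] minus the 2 cut fee when i<k.
r[1] = 3
r[2] = 13
r[3] = 17
r[4] = 31
r[5] = 32  (first piece 1, then r[4]=31)
r[6] = 42  (first piece 2, then r[4]=31)
r[7] = 46  (first piece 3, then r[4]=31)
r[8] = 60  (first piece 4, then r[4]=31)
r[9] = 61  (first piece 1, then r[8]=60)
r[10] = 75
r[11] = 76  (first piece 1, then r[10]=75)
One optimal plan: pieces 10 + 1 (1 cut) → ₹78 − ₹2 = ₹76.

76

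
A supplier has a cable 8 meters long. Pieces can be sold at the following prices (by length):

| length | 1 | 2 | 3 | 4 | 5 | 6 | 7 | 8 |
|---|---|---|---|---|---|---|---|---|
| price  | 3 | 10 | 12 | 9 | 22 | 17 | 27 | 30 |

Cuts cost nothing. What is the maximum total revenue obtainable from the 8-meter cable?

Consider every possible first cut. best[k] is the best of p[i]+best[k−i] over all sellable i≤k.
best[1] = 3
best[2] = 10
best[3] = 13  (first piece 1, then best[2]=10)
best[4] = 20  (first piece 2, then best[2]=10)
best[5] = 23  (first piece 1, then best[4]=20)
best[6] = 30  (first piece 2, then best[4]=20)
best[7] = 33  (first piece 1, then best[6]=30)
best[8] = 40  (first piece 2, then best[6]=30)
One optimal cutting: 2 + 2 + 2 + 2 → $10 + $10 + $10 + $10 = $40.

40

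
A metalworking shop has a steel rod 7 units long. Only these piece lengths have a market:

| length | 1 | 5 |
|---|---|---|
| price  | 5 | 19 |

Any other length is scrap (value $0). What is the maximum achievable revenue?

35

Let best[k] be the best obtainable value from length k. For each k, try every first piece i and keep the best of price[i] + best[k−i].
best[1] = 5
best[2] = 10  (first piece 1, then best[1]=5)
best[3] = 15  (first piece 1, then best[2]=10)
best[4] = 20  (first piece 1, then best[3]=15)
best[5] = 25  (first piece 1, then best[4]=20)
best[6] = 30  (first piece 1, then best[5]=25)
best[7] = 35  (first piece 1, then best[6]=30)
One optimal cutting: 1 + 1 + 1 + 1 + 1 + 1 + 1 → $35.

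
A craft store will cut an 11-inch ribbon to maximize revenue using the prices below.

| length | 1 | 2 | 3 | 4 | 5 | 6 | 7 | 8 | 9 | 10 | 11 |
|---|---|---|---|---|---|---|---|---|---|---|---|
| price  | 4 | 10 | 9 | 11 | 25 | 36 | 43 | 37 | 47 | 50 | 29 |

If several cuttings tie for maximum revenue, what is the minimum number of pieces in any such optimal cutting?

3

Consider every possible first cut. r[k] is the best of p[i]+r[k−i] over all sellable i≤k.
r[1] = 4
r[2] = 10
r[3] = 14  (first piece 1, then r[2]=10)
r[4] = 20  (first piece 2, then r[2]=10)
r[5] = 25
r[6] = 36
r[7] = 43
r[8] = 47  (first piece 1, then r[7]=43)
r[9] = 53  (first piece 2, then r[7]=43)
r[10] = 57  (first piece 1, then r[9]=53)
r[11] = 63  (first piece 2, then r[9]=53)
Maximum revenue is ¢63.
Now minimize piece count subject to staying optimal: for each k, pieces[k] = 1 + min over i with p[i]+r[k−i]=r[k] of pieces[k−i].
pieces[8] = 2
pieces[9] = 2
pieces[10] = 3
pieces[11] = 3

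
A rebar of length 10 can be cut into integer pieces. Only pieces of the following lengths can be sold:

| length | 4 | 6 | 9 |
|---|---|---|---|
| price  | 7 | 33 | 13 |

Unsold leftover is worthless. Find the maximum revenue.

40

Build best[k] bottom-up: best[k] = max over allowed piece i of (p[i] + best[k−i]).
best[1] = 0
best[2] = 0
best[3] = 0
best[4] = 7
best[5] = 7
best[6] = 33
best[7] = 33
best[8] = 33
best[9] = 33
best[10] = 40  (first piece 4, then best[6]=33)
One optimal cutting: 6 + 4 → ₹40.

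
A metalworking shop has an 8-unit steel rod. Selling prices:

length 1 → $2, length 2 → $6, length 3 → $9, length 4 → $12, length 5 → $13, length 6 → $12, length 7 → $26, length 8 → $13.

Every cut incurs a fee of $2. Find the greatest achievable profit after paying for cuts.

Let r[k] be the best obtainable value from length k. For each k, try every first piece i and keep the best of price[i] + r[k−i] minus the 2 cut fee when i<k.
r[1] = 2
r[2] = 6
r[3] = 9
r[4] = 12
r[5] = 13  (first piece 2, then r[3]=9)
r[6] = 16  (first piece 2, then r[4]=12)
r[7] = 26
r[8] = 26  (first piece 1, then r[7]=26)
One optimal plan: pieces 7 + 1 (1 cut) → $28 − $2 = $26.

26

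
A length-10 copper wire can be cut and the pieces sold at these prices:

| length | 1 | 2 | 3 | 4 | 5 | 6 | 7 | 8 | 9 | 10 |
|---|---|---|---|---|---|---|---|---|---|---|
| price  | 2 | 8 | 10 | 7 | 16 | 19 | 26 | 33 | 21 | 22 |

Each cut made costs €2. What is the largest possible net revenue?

39

Consider every possible first cut. v[k] is the best of p[i]+v[k−i] over all sellable i≤k, charging 2 whenever i<k.
v[1] = 2
v[2] = max(2+2-2, 8+0) = 8
v[3] = max(2+8-2, 8+2-2, 10+0) = 10
v[4] = max(2+10-2, 8+8-2, 10+2-2, 7+0) = 14
v[5] = max(2+14-2, 8+10-2, 10+8-2, 7+2-2, 16+0) = 16
v[6] = max(2+16-2, 8+14-2, 10+10-2, 7+8-2, 16+2-2, 19+0) = 20
v[7] = max(2+20-2, 8+16-2, 10+14-2, …, 19+2-2, 26+0) = 26
v[8] = max(2+26-2, 8+20-2, 10+16-2, …, 26+2-2, 33+0) = 33
v[9] = max(2+33-2, 8+26-2, 10+20-2, …, 33+2-2, 21+0) = 33
v[10] = max(2+33-2, 8+33-2, 10+26-2, …, 21+2-2, 22+0) = 39
One optimal plan: pieces 8 + 2 (1 cut) → €41 − €2 = €39.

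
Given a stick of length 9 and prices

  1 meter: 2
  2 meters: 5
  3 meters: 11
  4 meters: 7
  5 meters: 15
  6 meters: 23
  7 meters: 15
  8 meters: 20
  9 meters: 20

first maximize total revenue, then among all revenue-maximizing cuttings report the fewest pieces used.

Consider every possible first cut. r[k] is the best of p[i]+r[k−i] over all sellable i≤k.
r[1] = 2
r[2] = 5
r[3] = 11
r[4] = 13  (first piece 1, then r[3]=11)
r[5] = 16  (first piece 2, then r[3]=11)
r[6] = 23
r[7] = 25  (first piece 1, then r[6]=23)
r[8] = 28  (first piece 2, then r[6]=23)
r[9] = 34  (first piece 3, then r[6]=23)
Maximum revenue is 34.
Now minimize piece count subject to staying optimal: for each k, pieces[k] = 1 + min over i with p[i]+r[k−i]=r[k] of pieces[k−i].
pieces[6] = 1
pieces[7] = 2
pieces[8] = 2
pieces[9] = 2

2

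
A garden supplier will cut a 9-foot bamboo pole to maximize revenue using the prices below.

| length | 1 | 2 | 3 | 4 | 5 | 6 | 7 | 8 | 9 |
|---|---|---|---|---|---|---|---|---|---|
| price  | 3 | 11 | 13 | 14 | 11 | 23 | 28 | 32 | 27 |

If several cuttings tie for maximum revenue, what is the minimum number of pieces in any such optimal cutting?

Consider every possible first cut. r[k] is the best of p[i]+r[k−i] over all sellable i≤k.
r[1] = 3
r[2] = 11
r[3] = 14  (first piece 1, then r[2]=11)
r[4] = 22  (first piece 2, then r[2]=11)
r[5] = 25  (first piece 1, then r[4]=22)
r[6] = 33  (first piece 2, then r[4]=22)
r[7] = 36  (first piece 1, then r[6]=33)
r[8] = 44  (first piece 2, then r[6]=33)
r[9] = 47  (first piece 1, then r[8]=44)
Maximum revenue is $47.
Now minimize piece count subject to staying optimal: for each k, pieces[k] = 1 + min over i with p[i]+r[k−i]=r[k] of pieces[k−i].
pieces[6] = 3
pieces[7] = 4
pieces[8] = 4
pieces[9] = 5

5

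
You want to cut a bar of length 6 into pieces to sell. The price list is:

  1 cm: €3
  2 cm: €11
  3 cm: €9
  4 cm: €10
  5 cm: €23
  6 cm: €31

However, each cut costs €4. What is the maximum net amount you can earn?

Build net[k] bottom-up: net[k] = max over allowed piece i of (p[i] + net[k−i]) − 4 per cut.
net[1] = 3
net[2] = 11
net[3] = 10  (first piece 1, then net[2]=11)
net[4] = 18  (first piece 2, then net[2]=11)
net[5] = 23
net[6] = 31
Best is to make no cuts and sell whole for €31.

31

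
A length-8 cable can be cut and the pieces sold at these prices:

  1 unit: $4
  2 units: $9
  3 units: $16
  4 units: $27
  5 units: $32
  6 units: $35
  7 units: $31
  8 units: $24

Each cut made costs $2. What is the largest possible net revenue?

Build r[k] bottom-up: r[k] = max over allowed piece i of (p[i] + r[k−i]) − 2 per cut.
r[1] = 4
r[2] = 9
r[3] = 16
r[4] = 27
r[5] = 32
r[6] = 35
r[7] = 41  (first piece 3, then r[4]=27)
r[8] = 52  (first piece 4, then r[4]=27)
One optimal plan: pieces 4 + 4 (1 cut) → $54 − $2 = $52.

52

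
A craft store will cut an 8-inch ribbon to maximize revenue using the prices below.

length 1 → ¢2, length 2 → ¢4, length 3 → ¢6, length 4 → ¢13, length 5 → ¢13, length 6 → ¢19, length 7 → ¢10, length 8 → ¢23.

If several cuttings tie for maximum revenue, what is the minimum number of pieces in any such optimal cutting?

2

Build r[k] bottom-up: r[k] = max over allowed piece i of (p[i] + r[k−i]).
r[1] = 2
r[2] = max(2+2, 4+0) = 4
r[3] = max(2+4, 4+2, 6+0) = 6
r[4] = max(2+6, 4+4, 6+2, 13+0) = 13
r[5] = max(2+13, 4+6, 6+4, 13+2, 13+0) = 15
r[6] = max(2+15, 4+13, 6+6, 13+4, 13+2, 19+0) = 19
r[7] = max(2+19, 4+15, 6+13, …, 19+2, 10+0) = 21
r[8] = max(2+21, 4+19, 6+15, …, 10+2, 23+0) = 26
Maximum revenue is ¢26.
Now minimize piece count subject to staying optimal: for each k, pieces[k] = 1 + min over i with p[i]+r[k−i]=r[k] of pieces[k−i].
pieces[5] = 2
pieces[6] = 1
pieces[7] = 2
pieces[8] = 2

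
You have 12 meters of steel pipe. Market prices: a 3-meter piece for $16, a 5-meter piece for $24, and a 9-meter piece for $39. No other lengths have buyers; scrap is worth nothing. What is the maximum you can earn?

Let best[k] be the best obtainable value from length k. For each k, try every first piece i and keep the best of price[i] + best[k−i].
best[1] = 0
best[2] = 0
best[3] = 16
best[4] = 16
best[5] = max(16+0, 24+0) = 24
best[6] = max(16+16, 24+0) = 32
best[7] = max(16+16, 24+0) = 32
best[8] = max(16+24, 24+16) = 40
best[9] = max(16+32, 24+16, 39+0) = 48
best[10] = max(16+32, 24+24, 39+0) = 48
best[11] = max(16+40, 24+32, 39+0) = 56
best[12] = max(16+48, 24+32, 39+16) = 64
One optimal cutting: 3 + 3 + 3 + 3 → $64.

64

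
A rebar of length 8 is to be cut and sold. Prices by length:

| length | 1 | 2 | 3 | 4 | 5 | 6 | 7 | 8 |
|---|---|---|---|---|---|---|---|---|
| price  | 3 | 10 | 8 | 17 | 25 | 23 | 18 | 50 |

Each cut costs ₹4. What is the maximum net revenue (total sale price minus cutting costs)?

Build v[k] bottom-up: v[k] = max over allowed piece i of (p[i] + v[k−i]) − 4 per cut.
v[1] = 3
v[2] = 10
v[3] = 9  (first piece 1, then v[2]=10)
v[4] = 17
v[5] = 25
v[6] = 24  (first piece 1, then v[5]=25)
v[7] = 31  (first piece 2, then v[5]=25)
v[8] = 50
Best is to make no cuts and sell whole for ₹50.

50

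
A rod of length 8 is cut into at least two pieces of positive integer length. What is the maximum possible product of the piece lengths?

18

Let g[k] be the best product for length k (with at least one cut). For each first piece i, the rest contributes max(k−i, g[k−i]).
g[2] = 1×max(1,0) = 1×1 = 1
g[3] = max(1×2, 2×1) = 2
g[4] = max(1×3, 2×2, 3×1) = 4
g[5] = max(1×4, 2×3, 3×2, 4×1) = 6
g[6] = max(1×6, 2×4, 3×3, 4×2, 5×1) = 9
g[7] = max(1×9, 2×6, 3×4, 4×3, 5×2, 6×1) = 12
g[8] = max(1×12, 2×9, 3×6, …, 6×2, 7×1) = 18
One optimal split: 3 + 3 + 2; product 3×3×2 = 18.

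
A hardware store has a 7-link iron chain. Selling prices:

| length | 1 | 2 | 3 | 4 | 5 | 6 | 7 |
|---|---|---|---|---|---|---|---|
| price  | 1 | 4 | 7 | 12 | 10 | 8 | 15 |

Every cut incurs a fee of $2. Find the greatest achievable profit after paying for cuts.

17

Consider every possible first cut. net[k] is the best of p[i]+net[k−i] over all sellable i≤k, charging 2 whenever i<k.
net[1] = 1
net[2] = max(1+1-2, 4+0) = 4
net[3] = max(1+4-2, 4+1-2, 7+0) = 7
net[4] = max(1+7-2, 4+4-2, 7+1-2, 12+0) = 12
net[5] = max(1+12-2, 4+7-2, 7+4-2, 12+1-2, 10+0) = 11
net[6] = max(1+11-2, 4+12-2, 7+7-2, 12+4-2, 10+1-2, 8+0) = 14
net[7] = max(1+14-2, 4+11-2, 7+12-2, …, 8+1-2, 15+0) = 17
One optimal plan: pieces 4 + 3 (1 cut) → $19 − $2 = $17.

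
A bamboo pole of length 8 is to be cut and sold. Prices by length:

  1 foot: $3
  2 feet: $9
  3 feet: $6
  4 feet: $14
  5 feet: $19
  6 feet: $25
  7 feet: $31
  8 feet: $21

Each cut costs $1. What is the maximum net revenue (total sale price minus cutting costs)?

Consider every possible first cut. r[k] is the best of p[i]+r[k−i] over all sellable i≤k, charging 1 whenever i<k.
r[1] = 3
r[2] = max(3+3-1, 9+0) = 9
r[3] = max(3+9-1, 9+3-1, 6+0) = 11
r[4] = max(3+11-1, 9+9-1, 6+3-1, 14+0) = 17
r[5] = max(3+17-1, 9+11-1, 6+9-1, 14+3-1, 19+0) = 19
r[6] = max(3+19-1, 9+17-1, 6+11-1, 14+9-1, 19+3-1, 25+0) = 25
r[7] = max(3+25-1, 9+19-1, 6+17-1, …, 25+3-1, 31+0) = 31
r[8] = max(3+31-1, 9+25-1, 6+19-1, …, 31+3-1, 21+0) = 33
One optimal plan: pieces 7 + 1 (1 cut) → $34 − $1 = $33.

33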